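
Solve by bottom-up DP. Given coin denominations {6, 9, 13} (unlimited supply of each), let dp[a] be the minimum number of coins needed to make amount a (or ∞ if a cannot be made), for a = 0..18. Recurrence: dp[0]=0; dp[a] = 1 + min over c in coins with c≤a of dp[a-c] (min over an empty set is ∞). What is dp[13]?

 a  0  1  2  3  4  5  6  7  8  9 10 11 12 13 14 15 16 17 18
dp  0  -  -  -  -  -  1  -  -  1  -  -  2  1  -  2  -  -  2
(- denotes ∞ / unreachable)

1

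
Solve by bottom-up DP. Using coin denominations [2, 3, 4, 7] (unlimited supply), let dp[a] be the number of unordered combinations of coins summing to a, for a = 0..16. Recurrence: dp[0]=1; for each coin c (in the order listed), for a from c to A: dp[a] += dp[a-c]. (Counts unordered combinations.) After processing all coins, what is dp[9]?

after  coin     0     1     2     3     4     5     6     7     8     9    10    11    12    13    14    15    16
          2     1     0     1     0     1     0     1     0     1     0     1     0     1     0     1     0     1
          3     1     0     1     1     1     1     2     1     2     2     2     2     3     2     3     3     3
          4     1     0     1     1     2     1     3     2     4     3     5     4     7     5     8     7    10
          7     1     0     1     1     2     1     3     3     4     4     6     6     8     8    11    11    14

4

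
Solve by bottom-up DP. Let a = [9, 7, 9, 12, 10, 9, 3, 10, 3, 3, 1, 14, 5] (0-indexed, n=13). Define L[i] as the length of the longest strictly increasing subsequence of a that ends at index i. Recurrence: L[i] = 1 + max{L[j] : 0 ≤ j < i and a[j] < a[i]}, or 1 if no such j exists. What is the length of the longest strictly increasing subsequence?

4

   i    0    1    2    3    4    5    6    7    8    9   10   11   12
a[i]    9    7    9   12   10    9    3   10    3    3    1   14    5
L[i]    1    1    2    3    3    2    1    3    1    1    1    4    2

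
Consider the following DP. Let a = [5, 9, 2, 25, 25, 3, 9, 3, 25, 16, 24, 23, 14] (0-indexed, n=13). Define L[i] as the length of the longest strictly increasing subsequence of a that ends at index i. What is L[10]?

   i    0    1    2    3    4    5    6    7    8    9   10   11   12
a[i]    5    9    2   25   25    3    9    3   25   16   24   23   14
L[i]    1    2    1    3    3    2    3    2    4    4    5    5    4

5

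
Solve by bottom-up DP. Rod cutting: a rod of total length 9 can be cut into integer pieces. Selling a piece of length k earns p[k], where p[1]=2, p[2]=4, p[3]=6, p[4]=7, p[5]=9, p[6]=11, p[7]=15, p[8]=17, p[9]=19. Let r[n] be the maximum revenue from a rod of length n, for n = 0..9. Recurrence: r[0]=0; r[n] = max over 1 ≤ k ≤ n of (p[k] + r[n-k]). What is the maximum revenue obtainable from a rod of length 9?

   n    0    1    2    3    4    5    6    7    8    9
r[n]    0    2    4    6    8   10   12   15   17   19

19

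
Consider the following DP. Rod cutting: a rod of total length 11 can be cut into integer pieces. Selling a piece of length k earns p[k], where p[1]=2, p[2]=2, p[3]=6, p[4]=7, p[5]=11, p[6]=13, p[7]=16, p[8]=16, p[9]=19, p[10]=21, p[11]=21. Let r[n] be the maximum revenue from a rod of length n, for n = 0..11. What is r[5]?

11

   n    0    1    2    3    4    5    6    7    8    9   10   11
r[n]    0    2    4    6    8   11   13   16   18   20   22   24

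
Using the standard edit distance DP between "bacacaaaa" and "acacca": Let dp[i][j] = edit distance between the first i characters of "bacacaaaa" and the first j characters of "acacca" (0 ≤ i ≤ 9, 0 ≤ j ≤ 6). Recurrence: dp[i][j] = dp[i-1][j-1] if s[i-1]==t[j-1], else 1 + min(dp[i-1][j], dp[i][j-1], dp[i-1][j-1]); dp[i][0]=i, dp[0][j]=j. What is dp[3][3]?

   ''  a  c  a  c  c  a
''  0  1  2  3  4  5  6
 b  1  1  2  3  4  5  6
 a  2  1  2  2  3  4  5
 c  3  2  1  2  2  3  4
 a  4  3  2  1  2  3  3
 c  5  4  3  2  1  2  3
 a  6  5  4  3  2  2  2
 a  7  6  5  4  3  3  2
 a  8  7  6  5  4  4  3
 a  9  8  7  6  5  5  4

2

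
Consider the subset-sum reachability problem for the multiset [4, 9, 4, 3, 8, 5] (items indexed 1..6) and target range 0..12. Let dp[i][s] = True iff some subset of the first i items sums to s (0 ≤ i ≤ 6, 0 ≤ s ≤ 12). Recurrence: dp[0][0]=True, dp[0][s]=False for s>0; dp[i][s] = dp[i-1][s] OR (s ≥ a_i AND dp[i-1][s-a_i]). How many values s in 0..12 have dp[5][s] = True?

8

i\s   0   1   2   3   4   5   6   7   8   9  10  11  12
  0   T   F   F   F   F   F   F   F   F   F   F   F   F
  1   T   F   F   F   T   F   F   F   F   F   F   F   F
  2   T   F   F   F   T   F   F   F   F   T   F   F   F
  3   T   F   F   F   T   F   F   F   T   T   F   F   F
  4   T   F   F   T   T   F   F   T   T   T   F   T   T
  5   T   F   F   T   T   F   F   T   T   T   F   T   T
  6   T   F   F   T   T   T   F   T   T   T   F   T   T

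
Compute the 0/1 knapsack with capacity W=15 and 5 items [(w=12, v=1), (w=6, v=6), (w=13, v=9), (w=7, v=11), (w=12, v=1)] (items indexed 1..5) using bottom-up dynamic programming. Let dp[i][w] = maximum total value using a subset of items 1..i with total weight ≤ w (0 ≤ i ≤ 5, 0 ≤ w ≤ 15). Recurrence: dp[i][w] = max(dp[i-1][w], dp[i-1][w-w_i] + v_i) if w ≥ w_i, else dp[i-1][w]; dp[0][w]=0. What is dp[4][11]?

11

i\w   0   1   2   3   4   5   6   7   8   9  10  11  12  13  14  15
  0   0   0   0   0   0   0   0   0   0   0   0   0   0   0   0   0
  1   0   0   0   0   0   0   0   0   0   0   0   0   1   1   1   1
  2   0   0   0   0   0   0   6   6   6   6   6   6   6   6   6   6
  3   0   0   0   0   0   0   6   6   6   6   6   6   6   9   9   9
  4   0   0   0   0   0   0   6  11  11  11  11  11  11  17  17  17
  5   0   0   0   0   0   0   6  11  11  11  11  11  11  17  17  17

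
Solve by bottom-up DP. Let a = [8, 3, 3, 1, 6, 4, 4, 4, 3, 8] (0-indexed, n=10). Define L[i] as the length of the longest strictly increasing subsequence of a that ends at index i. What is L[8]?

2

   i    0    1    2    3    4    5    6    7    8    9
a[i]    8    3    3    1    6    4    4    4    3    8
L[i]    1    1    1    1    2    2    2    2    2    3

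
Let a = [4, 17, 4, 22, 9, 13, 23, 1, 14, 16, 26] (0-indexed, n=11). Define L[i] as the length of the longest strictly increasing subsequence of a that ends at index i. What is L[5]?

   i    0    1    2    3    4    5    6    7    8    9   10
a[i]    4   17    4   22    9   13   23    1   14   16   26
L[i]    1    2    1    3    2    3    4    1    4    5    6

3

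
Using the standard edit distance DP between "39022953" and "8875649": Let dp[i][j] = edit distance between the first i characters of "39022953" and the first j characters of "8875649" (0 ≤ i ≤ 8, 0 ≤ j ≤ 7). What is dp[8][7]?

   ''  8  8  7  5  6  4  9
''  0  1  2  3  4  5  6  7
 3  1  1  2  3  4  5  6  7
 9  2  2  2  3  4  5  6  6
 0  3  3  3  3  4  5  6  7
 2  4  4  4  4  4  5  6  7
 2  5  5  5  5  5  5  6  7
 9  6  6  6  6  6  6  6  6
 5  7  7  7  7  6  7  7  7
 3  8  8  8  8  7  7  8  8

8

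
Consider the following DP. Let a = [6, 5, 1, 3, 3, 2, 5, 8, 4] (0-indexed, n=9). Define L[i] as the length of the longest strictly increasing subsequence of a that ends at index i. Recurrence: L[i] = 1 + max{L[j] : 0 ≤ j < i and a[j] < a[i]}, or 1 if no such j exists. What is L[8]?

   i    0    1    2    3    4    5    6    7    8
a[i]    6    5    1    3    3    2    5    8    4
L[i]    1    1    1    2    2    2    3    4    3

3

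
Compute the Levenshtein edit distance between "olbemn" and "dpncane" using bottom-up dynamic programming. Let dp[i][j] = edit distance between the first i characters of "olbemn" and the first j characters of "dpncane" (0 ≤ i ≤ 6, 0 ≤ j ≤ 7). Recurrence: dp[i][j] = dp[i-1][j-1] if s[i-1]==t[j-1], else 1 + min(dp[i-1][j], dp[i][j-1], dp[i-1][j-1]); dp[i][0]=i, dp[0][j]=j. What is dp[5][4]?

5

   ''  d  p  n  c  a  n  e
''  0  1  2  3  4  5  6  7
 o  1  1  2  3  4  5  6  7
 l  2  2  2  3  4  5  6  7
 b  3  3  3  3  4  5  6  7
 e  4  4  4  4  4  5  6  6
 m  5  5  5  5  5  5  6  7
 n  6  6  6  5  6  6  5  6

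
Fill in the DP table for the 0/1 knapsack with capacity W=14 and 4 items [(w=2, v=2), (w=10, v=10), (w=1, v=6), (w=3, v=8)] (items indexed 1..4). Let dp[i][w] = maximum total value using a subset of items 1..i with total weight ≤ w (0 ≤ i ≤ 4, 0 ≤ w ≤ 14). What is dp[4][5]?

i\w   0   1   2   3   4   5   6   7   8   9  10  11  12  13  14
  0   0   0   0   0   0   0   0   0   0   0   0   0   0   0   0
  1   0   0   2   2   2   2   2   2   2   2   2   2   2   2   2
  2   0   0   2   2   2   2   2   2   2   2  10  10  12  12  12
  3   0   6   6   8   8   8   8   8   8   8  10  16  16  18  18
  4   0   6   6   8  14  14  16  16  16  16  16  16  16  18  24

14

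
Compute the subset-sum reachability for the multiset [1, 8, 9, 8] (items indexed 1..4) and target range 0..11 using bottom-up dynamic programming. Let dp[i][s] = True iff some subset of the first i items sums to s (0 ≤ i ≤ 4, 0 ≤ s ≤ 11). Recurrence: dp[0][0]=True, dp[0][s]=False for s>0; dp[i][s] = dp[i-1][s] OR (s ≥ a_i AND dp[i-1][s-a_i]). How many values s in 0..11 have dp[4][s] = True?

5

i\s   0   1   2   3   4   5   6   7   8   9  10  11
  0   T   F   F   F   F   F   F   F   F   F   F   F
  1   T   T   F   F   F   F   F   F   F   F   F   F
  2   T   T   F   F   F   F   F   F   T   T   F   F
  3   T   T   F   F   F   F   F   F   T   T   T   F
  4   T   T   F   F   F   F   F   F   T   T   T   F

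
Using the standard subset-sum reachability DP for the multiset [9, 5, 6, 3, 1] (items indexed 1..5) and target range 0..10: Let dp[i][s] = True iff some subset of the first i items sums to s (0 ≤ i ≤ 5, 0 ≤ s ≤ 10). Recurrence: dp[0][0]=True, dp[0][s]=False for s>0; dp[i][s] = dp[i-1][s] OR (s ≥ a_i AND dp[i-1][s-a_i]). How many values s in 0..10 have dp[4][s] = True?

6

i\s   0   1   2   3   4   5   6   7   8   9  10
  0   T   F   F   F   F   F   F   F   F   F   F
  1   T   F   F   F   F   F   F   F   F   T   F
  2   T   F   F   F   F   T   F   F   F   T   F
  3   T   F   F   F   F   T   T   F   F   T   F
  4   T   F   F   T   F   T   T   F   T   T   F
  5   T   T   F   T   T   T   T   T   T   T   T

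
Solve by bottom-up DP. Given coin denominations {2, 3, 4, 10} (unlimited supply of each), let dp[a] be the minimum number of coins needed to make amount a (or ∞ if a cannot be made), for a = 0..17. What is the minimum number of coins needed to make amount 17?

 a  0  1  2  3  4  5  6  7  8  9 10 11 12 13 14 15 16 17
dp  0  -  1  1  1  2  2  2  2  3  1  3  2  2  2  3  3  3
(- denotes ∞ / unreachable)

3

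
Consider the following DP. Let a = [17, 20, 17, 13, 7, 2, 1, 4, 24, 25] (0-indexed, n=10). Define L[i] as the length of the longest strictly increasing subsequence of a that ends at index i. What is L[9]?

4

   i    0    1    2    3    4    5    6    7    8    9
a[i]   17   20   17   13    7    2    1    4   24   25
L[i]    1    2    1    1    1    1    1    2    3    4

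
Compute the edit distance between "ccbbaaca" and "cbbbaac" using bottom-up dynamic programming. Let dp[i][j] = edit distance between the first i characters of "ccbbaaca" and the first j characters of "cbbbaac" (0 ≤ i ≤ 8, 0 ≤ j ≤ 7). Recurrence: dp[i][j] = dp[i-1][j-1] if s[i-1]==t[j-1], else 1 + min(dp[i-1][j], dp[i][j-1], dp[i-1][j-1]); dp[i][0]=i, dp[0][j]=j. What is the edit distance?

2

   ''  c  b  b  b  a  a  c
''  0  1  2  3  4  5  6  7
 c  1  0  1  2  3  4  5  6
 c  2  1  1  2  3  4  5  5
 b  3  2  1  1  2  3  4  5
 b  4  3  2  1  1  2  3  4
 a  5  4  3  2  2  1  2  3
 a  6  5  4  3  3  2  1  2
 c  7  6  5  4  4  3  2  1
 a  8  7  6  5  5  4  3  2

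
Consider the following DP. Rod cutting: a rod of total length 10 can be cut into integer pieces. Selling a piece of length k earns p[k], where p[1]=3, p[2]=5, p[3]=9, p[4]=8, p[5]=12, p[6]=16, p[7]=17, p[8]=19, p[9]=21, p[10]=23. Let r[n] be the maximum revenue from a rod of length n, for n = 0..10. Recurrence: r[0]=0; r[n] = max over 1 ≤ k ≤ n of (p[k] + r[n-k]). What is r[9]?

27

   n    0    1    2    3    4    5    6    7    8    9   10
r[n]    0    3    6    9   12   15   18   21   24   27   30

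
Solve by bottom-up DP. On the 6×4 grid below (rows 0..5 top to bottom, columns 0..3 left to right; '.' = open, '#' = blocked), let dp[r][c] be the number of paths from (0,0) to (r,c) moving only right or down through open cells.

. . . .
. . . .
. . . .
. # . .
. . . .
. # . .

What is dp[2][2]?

6

r\c   0   1   2   3
  0   1   1   1   1
  1   1   2   3   4
  2   1   3   6  10
  3   1   0   6  16
  4   1   1   7  23
  5   1   0   7  30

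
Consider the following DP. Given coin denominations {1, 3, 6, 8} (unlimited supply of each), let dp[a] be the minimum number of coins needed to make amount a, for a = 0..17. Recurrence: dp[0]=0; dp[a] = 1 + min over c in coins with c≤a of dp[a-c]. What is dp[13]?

3

 a  0  1  2  3  4  5  6  7  8  9 10 11 12 13 14 15 16 17
dp  0  1  2  1  2  3  1  2  1  2  3  2  2  3  2  3  2  3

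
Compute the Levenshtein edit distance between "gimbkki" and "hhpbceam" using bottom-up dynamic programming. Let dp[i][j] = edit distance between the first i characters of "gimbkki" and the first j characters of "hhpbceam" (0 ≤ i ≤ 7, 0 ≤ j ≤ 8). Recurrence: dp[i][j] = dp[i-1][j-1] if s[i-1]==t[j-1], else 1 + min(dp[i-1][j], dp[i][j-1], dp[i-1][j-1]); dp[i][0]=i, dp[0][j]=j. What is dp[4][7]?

6

   ''  h  h  p  b  c  e  a  m
''  0  1  2  3  4  5  6  7  8
 g  1  1  2  3  4  5  6  7  8
 i  2  2  2  3  4  5  6  7  8
 m  3  3  3  3  4  5  6  7  7
 b  4  4  4  4  3  4  5  6  7
 k  5  5  5  5  4  4  5  6  7
 k  6  6  6  6  5  5  5  6  7
 i  7  7  7  7  6  6  6  6  7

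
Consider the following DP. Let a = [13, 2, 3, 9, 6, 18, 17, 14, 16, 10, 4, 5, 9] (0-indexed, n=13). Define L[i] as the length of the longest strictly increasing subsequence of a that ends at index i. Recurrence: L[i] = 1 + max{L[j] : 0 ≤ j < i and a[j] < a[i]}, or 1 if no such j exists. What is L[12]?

5

   i    0    1    2    3    4    5    6    7    8    9   10   11   12
a[i]   13    2    3    9    6   18   17   14   16   10    4    5    9
L[i]    1    1    2    3    3    4    4    4    5    4    3    4    5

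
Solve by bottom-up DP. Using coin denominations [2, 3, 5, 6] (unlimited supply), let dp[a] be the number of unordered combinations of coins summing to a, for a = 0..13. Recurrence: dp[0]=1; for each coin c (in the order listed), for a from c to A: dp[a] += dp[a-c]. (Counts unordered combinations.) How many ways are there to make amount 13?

7

after  coin     0     1     2     3     4     5     6     7     8     9    10    11    12    13
          2     1     0     1     0     1     0     1     0     1     0     1     0     1     0
          3     1     0     1     1     1     1     2     1     2     2     2     2     3     2
          5     1     0     1     1     1     2     2     2     3     3     4     4     5     5
          6     1     0     1     1     1     2     3     2     4     4     5     6     8     7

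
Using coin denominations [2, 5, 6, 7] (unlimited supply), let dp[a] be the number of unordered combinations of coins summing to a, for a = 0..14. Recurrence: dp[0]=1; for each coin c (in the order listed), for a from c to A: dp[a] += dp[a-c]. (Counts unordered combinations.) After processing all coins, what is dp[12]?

after  coin     0     1     2     3     4     5     6     7     8     9    10    11    12    13    14
          2     1     0     1     0     1     0     1     0     1     0     1     0     1     0     1
          5     1     0     1     0     1     1     1     1     1     1     2     1     2     1     2
          6     1     0     1     0     1     1     2     1     2     1     3     2     4     2     4
          7     1     0     1     0     1     1     2     2     2     2     3     3     5     4     6

5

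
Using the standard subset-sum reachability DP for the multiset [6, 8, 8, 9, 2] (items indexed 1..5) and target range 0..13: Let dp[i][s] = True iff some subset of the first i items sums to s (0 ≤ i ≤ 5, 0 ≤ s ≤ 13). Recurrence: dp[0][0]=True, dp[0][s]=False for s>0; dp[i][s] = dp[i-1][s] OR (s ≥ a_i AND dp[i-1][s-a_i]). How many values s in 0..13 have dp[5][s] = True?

i\s   0   1   2   3   4   5   6   7   8   9  10  11  12  13
  0   T   F   F   F   F   F   F   F   F   F   F   F   F   F
  1   T   F   F   F   F   F   T   F   F   F   F   F   F   F
  2   T   F   F   F   F   F   T   F   T   F   F   F   F   F
  3   T   F   F   F   F   F   T   F   T   F   F   F   F   F
  4   T   F   F   F   F   F   T   F   T   T   F   F   F   F
  5   T   F   T   F   F   F   T   F   T   T   T   T   F   F

7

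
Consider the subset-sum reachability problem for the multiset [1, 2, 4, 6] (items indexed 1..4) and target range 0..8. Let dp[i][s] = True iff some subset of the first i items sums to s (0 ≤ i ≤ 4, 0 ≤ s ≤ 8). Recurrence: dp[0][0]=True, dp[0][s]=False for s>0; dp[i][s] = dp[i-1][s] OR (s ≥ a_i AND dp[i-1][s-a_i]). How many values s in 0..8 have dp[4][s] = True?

9

i\s   0   1   2   3   4   5   6   7   8
  0   T   F   F   F   F   F   F   F   F
  1   T   T   F   F   F   F   F   F   F
  2   T   T   T   T   F   F   F   F   F
  3   T   T   T   T   T   T   T   T   F
  4   T   T   T   T   T   T   T   T   T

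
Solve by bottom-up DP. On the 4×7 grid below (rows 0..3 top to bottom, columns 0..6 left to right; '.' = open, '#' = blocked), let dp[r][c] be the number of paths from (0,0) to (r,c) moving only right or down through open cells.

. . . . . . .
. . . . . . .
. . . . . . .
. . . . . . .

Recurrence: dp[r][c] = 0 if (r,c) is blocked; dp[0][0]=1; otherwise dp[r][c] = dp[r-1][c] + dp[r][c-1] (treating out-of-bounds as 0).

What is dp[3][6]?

84

r\c   0   1   2   3   4   5   6
  0   1   1   1   1   1   1   1
  1   1   2   3   4   5   6   7
  2   1   3   6  10  15  21  28
  3   1   4  10  20  35  56  84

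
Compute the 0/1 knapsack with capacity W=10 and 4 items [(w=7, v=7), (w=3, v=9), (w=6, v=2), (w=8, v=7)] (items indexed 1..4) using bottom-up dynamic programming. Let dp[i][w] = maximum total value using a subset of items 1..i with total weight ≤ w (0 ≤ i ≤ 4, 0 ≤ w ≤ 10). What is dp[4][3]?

9

i\w   0   1   2   3   4   5   6   7   8   9  10
  0   0   0   0   0   0   0   0   0   0   0   0
  1   0   0   0   0   0   0   0   7   7   7   7
  2   0   0   0   9   9   9   9   9   9   9  16
  3   0   0   0   9   9   9   9   9   9  11  16
  4   0   0   0   9   9   9   9   9   9  11  16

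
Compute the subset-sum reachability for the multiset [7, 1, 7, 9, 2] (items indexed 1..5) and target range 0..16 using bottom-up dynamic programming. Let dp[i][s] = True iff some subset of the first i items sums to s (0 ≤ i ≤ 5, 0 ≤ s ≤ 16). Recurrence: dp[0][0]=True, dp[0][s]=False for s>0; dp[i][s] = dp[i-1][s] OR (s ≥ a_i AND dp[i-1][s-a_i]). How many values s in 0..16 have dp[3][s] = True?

6

i\s   0   1   2   3   4   5   6   7   8   9  10  11  12  13  14  15  16
  0   T   F   F   F   F   F   F   F   F   F   F   F   F   F   F   F   F
  1   T   F   F   F   F   F   F   T   F   F   F   F   F   F   F   F   F
  2   T   T   F   F   F   F   F   T   T   F   F   F   F   F   F   F   F
  3   T   T   F   F   F   F   F   T   T   F   F   F   F   F   T   T   F
  4   T   T   F   F   F   F   F   T   T   T   T   F   F   F   T   T   T
  5   T   T   T   T   F   F   F   T   T   T   T   T   T   F   T   T   T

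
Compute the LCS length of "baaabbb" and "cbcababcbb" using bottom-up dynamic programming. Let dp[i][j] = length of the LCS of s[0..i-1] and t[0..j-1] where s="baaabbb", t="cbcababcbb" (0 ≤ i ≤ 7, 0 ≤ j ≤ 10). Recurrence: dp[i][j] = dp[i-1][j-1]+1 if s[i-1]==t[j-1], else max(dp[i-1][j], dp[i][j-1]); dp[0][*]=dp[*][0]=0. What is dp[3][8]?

3

   ''  c  b  c  a  b  a  b  c  b  b
''  0  0  0  0  0  0  0  0  0  0  0
 b  0  0  1  1  1  1  1  1  1  1  1
 a  0  0  1  1  2  2  2  2  2  2  2
 a  0  0  1  1  2  2  3  3  3  3  3
 a  0  0  1  1  2  2  3  3  3  3  3
 b  0  0  1  1  2  3  3  4  4  4  4
 b  0  0  1  1  2  3  3  4  4  5  5
 b  0  0  1  1  2  3  3  4  4  5  6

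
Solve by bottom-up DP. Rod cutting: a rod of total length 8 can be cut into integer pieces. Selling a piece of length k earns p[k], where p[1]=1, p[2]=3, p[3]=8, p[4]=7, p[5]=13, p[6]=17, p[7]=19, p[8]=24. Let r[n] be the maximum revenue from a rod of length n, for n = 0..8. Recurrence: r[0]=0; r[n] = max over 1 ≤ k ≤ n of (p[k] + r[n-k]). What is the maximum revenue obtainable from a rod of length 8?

24

   n    0    1    2    3    4    5    6    7    8
r[n]    0    1    3    8    9   13   17   19   24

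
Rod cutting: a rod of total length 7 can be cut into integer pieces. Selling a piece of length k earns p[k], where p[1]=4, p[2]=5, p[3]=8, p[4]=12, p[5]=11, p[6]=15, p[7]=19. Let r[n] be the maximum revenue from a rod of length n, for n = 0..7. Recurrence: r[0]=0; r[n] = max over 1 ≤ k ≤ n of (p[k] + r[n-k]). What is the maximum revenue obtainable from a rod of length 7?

   n    0    1    2    3    4    5    6    7
r[n]    0    4    8   12   16   20   24   28

28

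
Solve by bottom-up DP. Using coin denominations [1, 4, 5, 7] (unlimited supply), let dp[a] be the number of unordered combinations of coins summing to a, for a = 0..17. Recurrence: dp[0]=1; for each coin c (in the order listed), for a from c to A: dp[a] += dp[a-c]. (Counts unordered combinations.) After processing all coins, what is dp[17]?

19

after  coin     0     1     2     3     4     5     6     7     8     9    10    11    12    13    14    15    16    17
          1     1     1     1     1     1     1     1     1     1     1     1     1     1     1     1     1     1     1
          4     1     1     1     1     2     2     2     2     3     3     3     3     4     4     4     4     5     5
          5     1     1     1     1     2     3     3     3     4     5     6     6     7     8     9    10    11    12
          7     1     1     1     1     2     3     3     4     5     6     7     8    10    11    13    15    17    19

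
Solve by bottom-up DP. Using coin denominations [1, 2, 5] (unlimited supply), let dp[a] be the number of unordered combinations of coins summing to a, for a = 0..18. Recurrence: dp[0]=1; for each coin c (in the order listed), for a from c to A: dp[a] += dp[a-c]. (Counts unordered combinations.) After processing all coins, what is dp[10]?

10

after  coin     0     1     2     3     4     5     6     7     8     9    10    11    12    13    14    15    16    17    18
          1     1     1     1     1     1     1     1     1     1     1     1     1     1     1     1     1     1     1     1
          2     1     1     2     2     3     3     4     4     5     5     6     6     7     7     8     8     9     9    10
          5     1     1     2     2     3     4     5     6     7     8    10    11    13    14    16    18    20    22    24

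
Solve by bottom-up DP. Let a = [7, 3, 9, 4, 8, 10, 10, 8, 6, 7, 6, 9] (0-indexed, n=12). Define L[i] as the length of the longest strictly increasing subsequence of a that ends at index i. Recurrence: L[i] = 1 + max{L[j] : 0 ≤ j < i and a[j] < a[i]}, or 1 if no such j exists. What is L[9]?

   i    0    1    2    3    4    5    6    7    8    9   10   11
a[i]    7    3    9    4    8   10   10    8    6    7    6    9
L[i]    1    1    2    2    3    4    4    3    3    4    3    5

4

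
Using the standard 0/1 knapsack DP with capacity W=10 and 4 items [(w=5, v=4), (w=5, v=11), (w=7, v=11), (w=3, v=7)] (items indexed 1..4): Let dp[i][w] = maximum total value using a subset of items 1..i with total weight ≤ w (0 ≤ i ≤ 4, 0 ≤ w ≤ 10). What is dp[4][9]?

18

i\w   0   1   2   3   4   5   6   7   8   9  10
  0   0   0   0   0   0   0   0   0   0   0   0
  1   0   0   0   0   0   4   4   4   4   4   4
  2   0   0   0   0   0  11  11  11  11  11  15
  3   0   0   0   0   0  11  11  11  11  11  15
  4   0   0   0   7   7  11  11  11  18  18  18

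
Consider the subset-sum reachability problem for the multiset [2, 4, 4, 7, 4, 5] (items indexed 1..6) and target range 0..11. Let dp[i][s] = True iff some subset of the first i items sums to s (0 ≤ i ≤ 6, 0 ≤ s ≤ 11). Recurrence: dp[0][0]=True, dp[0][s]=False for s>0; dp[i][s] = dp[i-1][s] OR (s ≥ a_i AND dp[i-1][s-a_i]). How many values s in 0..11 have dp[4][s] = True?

9

i\s   0   1   2   3   4   5   6   7   8   9  10  11
  0   T   F   F   F   F   F   F   F   F   F   F   F
  1   T   F   T   F   F   F   F   F   F   F   F   F
  2   T   F   T   F   T   F   T   F   F   F   F   F
  3   T   F   T   F   T   F   T   F   T   F   T   F
  4   T   F   T   F   T   F   T   T   T   T   T   T
  5   T   F   T   F   T   F   T   T   T   T   T   T
  6   T   F   T   F   T   T   T   T   T   T   T   T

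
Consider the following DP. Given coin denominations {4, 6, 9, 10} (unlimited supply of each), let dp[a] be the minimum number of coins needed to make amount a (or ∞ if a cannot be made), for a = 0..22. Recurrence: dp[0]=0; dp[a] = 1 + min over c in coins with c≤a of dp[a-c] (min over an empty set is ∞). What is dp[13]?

 a  0  1  2  3  4  5  6  7  8  9 10 11 12 13 14 15 16 17 18 19 20 21 22
dp  0  -  -  -  1  -  1  -  2  1  1  -  2  2  2  2  2  3  2  2  2  3  3
(- denotes ∞ / unreachable)

2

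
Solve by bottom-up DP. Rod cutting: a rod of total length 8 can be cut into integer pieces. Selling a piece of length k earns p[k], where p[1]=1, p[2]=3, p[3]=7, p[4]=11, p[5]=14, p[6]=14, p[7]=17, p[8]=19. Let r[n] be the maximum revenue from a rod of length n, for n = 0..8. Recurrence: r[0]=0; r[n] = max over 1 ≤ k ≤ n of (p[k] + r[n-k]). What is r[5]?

14

   n    0    1    2    3    4    5    6    7    8
r[n]    0    1    3    7   11   14   15   18   22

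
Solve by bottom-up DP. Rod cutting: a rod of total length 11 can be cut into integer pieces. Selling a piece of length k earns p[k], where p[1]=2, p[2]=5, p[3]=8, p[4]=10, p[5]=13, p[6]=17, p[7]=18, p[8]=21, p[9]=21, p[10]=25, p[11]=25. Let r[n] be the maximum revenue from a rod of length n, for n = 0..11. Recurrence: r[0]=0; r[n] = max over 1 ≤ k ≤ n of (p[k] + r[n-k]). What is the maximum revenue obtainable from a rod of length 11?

   n    0    1    2    3    4    5    6    7    8    9   10   11
r[n]    0    2    5    8   10   13   17   19   22   25   27   30

30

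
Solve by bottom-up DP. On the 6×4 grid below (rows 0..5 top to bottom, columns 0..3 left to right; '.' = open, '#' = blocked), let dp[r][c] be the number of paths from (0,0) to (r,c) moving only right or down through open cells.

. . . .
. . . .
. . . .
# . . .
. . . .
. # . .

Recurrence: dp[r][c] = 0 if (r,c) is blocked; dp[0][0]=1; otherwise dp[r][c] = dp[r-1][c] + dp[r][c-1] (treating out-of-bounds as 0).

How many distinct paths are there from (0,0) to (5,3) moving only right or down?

r\c   0   1   2   3
  0   1   1   1   1
  1   1   2   3   4
  2   1   3   6  10
  3   0   3   9  19
  4   0   3  12  31
  5   0   0  12  43

43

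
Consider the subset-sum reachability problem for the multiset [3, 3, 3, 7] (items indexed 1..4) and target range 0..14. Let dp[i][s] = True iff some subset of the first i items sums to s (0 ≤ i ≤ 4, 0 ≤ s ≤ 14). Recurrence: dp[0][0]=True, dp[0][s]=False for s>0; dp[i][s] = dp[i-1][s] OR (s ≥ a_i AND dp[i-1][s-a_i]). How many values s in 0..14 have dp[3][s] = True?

i\s   0   1   2   3   4   5   6   7   8   9  10  11  12  13  14
  0   T   F   F   F   F   F   F   F   F   F   F   F   F   F   F
  1   T   F   F   T   F   F   F   F   F   F   F   F   F   F   F
  2   T   F   F   T   F   F   T   F   F   F   F   F   F   F   F
  3   T   F   F   T   F   F   T   F   F   T   F   F   F   F   F
  4   T   F   F   T   F   F   T   T   F   T   T   F   F   T   F

4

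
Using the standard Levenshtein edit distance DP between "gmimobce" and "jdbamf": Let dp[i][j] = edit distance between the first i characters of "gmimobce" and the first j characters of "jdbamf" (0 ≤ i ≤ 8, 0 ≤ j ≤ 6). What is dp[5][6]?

   ''  j  d  b  a  m  f
''  0  1  2  3  4  5  6
 g  1  1  2  3  4  5  6
 m  2  2  2  3  4  4  5
 i  3  3  3  3  4  5  5
 m  4  4  4  4  4  4  5
 o  5  5  5  5  5  5  5
 b  6  6  6  5  6  6  6
 c  7  7  7  6  6  7  7
 e  8  8  8  7  7  7  8

5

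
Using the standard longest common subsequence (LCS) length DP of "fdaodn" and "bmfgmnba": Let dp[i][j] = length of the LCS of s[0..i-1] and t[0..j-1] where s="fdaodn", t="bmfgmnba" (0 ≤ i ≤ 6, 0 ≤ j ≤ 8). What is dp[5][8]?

2

   ''  b  m  f  g  m  n  b  a
''  0  0  0  0  0  0  0  0  0
 f  0  0  0  1  1  1  1  1  1
 d  0  0  0  1  1  1  1  1  1
 a  0  0  0  1  1  1  1  1  2
 o  0  0  0  1  1  1  1  1  2
 d  0  0  0  1  1  1  1  1  2
 n  0  0  0  1  1  1  2  2  2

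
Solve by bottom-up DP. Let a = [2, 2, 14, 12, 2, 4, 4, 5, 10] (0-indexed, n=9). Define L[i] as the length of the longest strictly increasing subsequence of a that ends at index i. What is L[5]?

2

   i    0    1    2    3    4    5    6    7    8
a[i]    2    2   14   12    2    4    4    5   10
L[i]    1    1    2    2    1    2    2    3    4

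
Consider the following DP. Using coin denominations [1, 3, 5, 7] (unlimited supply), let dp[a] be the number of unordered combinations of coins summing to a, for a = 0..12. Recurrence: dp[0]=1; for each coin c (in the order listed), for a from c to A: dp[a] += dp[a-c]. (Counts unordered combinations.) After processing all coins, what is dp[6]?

4

after  coin     0     1     2     3     4     5     6     7     8     9    10    11    12
          1     1     1     1     1     1     1     1     1     1     1     1     1     1
          3     1     1     1     2     2     2     3     3     3     4     4     4     5
          5     1     1     1     2     2     3     4     4     5     6     7     8     9
          7     1     1     1     2     2     3     4     5     6     7     9    10    12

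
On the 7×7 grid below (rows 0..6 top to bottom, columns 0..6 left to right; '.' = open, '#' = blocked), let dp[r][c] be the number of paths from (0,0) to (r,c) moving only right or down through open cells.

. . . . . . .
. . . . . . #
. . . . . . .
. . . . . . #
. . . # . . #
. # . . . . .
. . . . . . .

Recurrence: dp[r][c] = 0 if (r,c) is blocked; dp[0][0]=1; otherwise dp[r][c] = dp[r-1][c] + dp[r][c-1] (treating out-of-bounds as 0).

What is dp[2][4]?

r\c   0   1   2   3   4   5   6
  0   1   1   1   1   1   1   1
  1   1   2   3   4   5   6   0
  2   1   3   6  10  15  21  21
  3   1   4  10  20  35  56   0
  4   1   5  15   0  35  91   0
  5   1   0  15  15  50 141 141
  6   1   1  16  31  81 222 363

15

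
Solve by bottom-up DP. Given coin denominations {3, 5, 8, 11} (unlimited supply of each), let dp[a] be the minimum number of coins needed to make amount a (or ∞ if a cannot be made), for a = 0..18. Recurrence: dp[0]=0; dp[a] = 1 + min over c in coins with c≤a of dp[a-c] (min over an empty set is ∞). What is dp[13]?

 a  0  1  2  3  4  5  6  7  8  9 10 11 12 13 14 15 16 17 18
dp  0  -  -  1  -  1  2  -  1  3  2  1  4  2  2  3  2  3  3
(- denotes ∞ / unreachable)

2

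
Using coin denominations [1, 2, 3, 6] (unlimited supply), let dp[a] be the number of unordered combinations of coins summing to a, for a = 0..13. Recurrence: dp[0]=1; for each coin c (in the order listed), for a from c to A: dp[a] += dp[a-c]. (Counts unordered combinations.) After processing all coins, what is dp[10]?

after  coin     0     1     2     3     4     5     6     7     8     9    10    11    12    13
          1     1     1     1     1     1     1     1     1     1     1     1     1     1     1
          2     1     1     2     2     3     3     4     4     5     5     6     6     7     7
          3     1     1     2     3     4     5     7     8    10    12    14    16    19    21
          6     1     1     2     3     4     5     8     9    12    15    18    21    27    30

18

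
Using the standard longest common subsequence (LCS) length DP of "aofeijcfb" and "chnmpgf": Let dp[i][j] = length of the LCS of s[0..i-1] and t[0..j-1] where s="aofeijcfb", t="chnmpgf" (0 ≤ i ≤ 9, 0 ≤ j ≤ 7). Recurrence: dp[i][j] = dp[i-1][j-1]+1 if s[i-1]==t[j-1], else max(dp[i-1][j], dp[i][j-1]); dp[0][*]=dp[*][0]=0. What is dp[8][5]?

1

   ''  c  h  n  m  p  g  f
''  0  0  0  0  0  0  0  0
 a  0  0  0  0  0  0  0  0
 o  0  0  0  0  0  0  0  0
 f  0  0  0  0  0  0  0  1
 e  0  0  0  0  0  0  0  1
 i  0  0  0  0  0  0  0  1
 j  0  0  0  0  0  0  0  1
 c  0  1  1  1  1  1  1  1
 f  0  1  1  1  1  1  1  2
 b  0  1  1  1  1  1  1  2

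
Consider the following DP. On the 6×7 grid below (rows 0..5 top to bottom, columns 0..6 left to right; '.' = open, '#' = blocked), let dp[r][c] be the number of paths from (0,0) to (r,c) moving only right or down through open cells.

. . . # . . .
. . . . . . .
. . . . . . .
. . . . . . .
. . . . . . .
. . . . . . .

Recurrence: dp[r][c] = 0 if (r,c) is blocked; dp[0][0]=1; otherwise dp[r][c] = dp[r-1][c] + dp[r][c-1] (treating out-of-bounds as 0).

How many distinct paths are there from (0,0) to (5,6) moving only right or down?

r\c   0   1   2   3   4   5   6
  0   1   1   1   0   0   0   0
  1   1   2   3   3   3   3   3
  2   1   3   6   9  12  15  18
  3   1   4  10  19  31  46  64
  4   1   5  15  34  65 111 175
  5   1   6  21  55 120 231 406

406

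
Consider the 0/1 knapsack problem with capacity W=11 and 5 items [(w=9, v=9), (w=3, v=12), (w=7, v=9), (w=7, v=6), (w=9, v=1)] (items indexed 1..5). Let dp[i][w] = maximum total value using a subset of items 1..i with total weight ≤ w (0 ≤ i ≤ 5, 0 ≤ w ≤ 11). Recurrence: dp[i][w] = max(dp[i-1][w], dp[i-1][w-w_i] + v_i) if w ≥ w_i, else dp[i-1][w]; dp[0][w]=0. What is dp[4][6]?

12

i\w   0   1   2   3   4   5   6   7   8   9  10  11
  0   0   0   0   0   0   0   0   0   0   0   0   0
  1   0   0   0   0   0   0   0   0   0   9   9   9
  2   0   0   0  12  12  12  12  12  12  12  12  12
  3   0   0   0  12  12  12  12  12  12  12  21  21
  4   0   0   0  12  12  12  12  12  12  12  21  21
  5   0   0   0  12  12  12  12  12  12  12  21  21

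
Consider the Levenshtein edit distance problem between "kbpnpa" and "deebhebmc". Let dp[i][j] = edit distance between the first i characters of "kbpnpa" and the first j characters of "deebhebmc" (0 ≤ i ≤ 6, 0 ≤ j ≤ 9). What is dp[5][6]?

6

   ''  d  e  e  b  h  e  b  m  c
''  0  1  2  3  4  5  6  7  8  9
 k  1  1  2  3  4  5  6  7  8  9
 b  2  2  2  3  3  4  5  6  7  8
 p  3  3  3  3  4  4  5  6  7  8
 n  4  4  4  4  4  5  5  6  7  8
 p  5  5  5  5  5  5  6  6  7  8
 a  6  6  6  6  6  6  6  7  7  8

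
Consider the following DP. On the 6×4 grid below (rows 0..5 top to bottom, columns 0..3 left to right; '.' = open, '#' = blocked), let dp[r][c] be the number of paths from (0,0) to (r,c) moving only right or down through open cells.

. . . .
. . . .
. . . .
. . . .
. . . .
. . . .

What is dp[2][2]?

r\c   0   1   2   3
  0   1   1   1   1
  1   1   2   3   4
  2   1   3   6  10
  3   1   4  10  20
  4   1   5  15  35
  5   1   6  21  56

6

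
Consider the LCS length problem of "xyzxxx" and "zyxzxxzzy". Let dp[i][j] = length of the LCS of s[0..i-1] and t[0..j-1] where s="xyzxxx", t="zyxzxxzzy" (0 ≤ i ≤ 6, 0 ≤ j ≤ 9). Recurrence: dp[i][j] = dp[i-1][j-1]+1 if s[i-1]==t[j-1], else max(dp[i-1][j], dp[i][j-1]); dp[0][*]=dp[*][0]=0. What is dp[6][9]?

   ''  z  y  x  z  x  x  z  z  y
''  0  0  0  0  0  0  0  0  0  0
 x  0  0  0  1  1  1  1  1  1  1
 y  0  0  1  1  1  1  1  1  1  2
 z  0  1  1  1  2  2  2  2  2  2
 x  0  1  1  2  2  3  3  3  3  3
 x  0  1  1  2  2  3  4  4  4  4
 x  0  1  1  2  2  3  4  4  4  4

4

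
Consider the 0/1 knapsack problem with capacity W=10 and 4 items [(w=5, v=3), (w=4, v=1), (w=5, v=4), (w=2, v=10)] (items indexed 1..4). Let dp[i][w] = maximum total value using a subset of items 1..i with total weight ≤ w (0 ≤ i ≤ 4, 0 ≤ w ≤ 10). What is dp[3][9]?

5

i\w   0   1   2   3   4   5   6   7   8   9  10
  0   0   0   0   0   0   0   0   0   0   0   0
  1   0   0   0   0   0   3   3   3   3   3   3
  2   0   0   0   0   1   3   3   3   3   4   4
  3   0   0   0   0   1   4   4   4   4   5   7
  4   0   0  10  10  10  10  11  14  14  14  14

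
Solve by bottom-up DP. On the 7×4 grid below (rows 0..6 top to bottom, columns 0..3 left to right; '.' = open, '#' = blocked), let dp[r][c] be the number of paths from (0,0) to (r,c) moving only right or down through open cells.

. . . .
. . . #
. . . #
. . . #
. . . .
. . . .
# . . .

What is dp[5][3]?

r\c   0   1   2   3
  0   1   1   1   1
  1   1   2   3   0
  2   1   3   6   0
  3   1   4  10   0
  4   1   5  15  15
  5   1   6  21  36
  6   0   6  27  63

36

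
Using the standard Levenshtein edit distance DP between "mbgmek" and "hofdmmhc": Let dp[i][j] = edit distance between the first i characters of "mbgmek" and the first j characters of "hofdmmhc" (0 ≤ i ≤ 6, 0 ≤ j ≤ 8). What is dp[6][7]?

   ''  h  o  f  d  m  m  h  c
''  0  1  2  3  4  5  6  7  8
 m  1  1  2  3  4  4  5  6  7
 b  2  2  2  3  4  5  5  6  7
 g  3  3  3  3  4  5  6  6  7
 m  4  4  4  4  4  4  5  6  7
 e  5  5  5  5  5  5  5  6  7
 k  6  6  6  6  6  6  6  6  7

6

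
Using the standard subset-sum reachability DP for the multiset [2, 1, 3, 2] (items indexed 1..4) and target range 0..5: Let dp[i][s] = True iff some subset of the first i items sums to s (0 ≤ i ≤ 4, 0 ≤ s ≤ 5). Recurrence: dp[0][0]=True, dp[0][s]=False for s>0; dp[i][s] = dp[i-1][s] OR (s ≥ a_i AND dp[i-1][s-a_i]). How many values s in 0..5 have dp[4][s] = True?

i\s   0   1   2   3   4   5
  0   T   F   F   F   F   F
  1   T   F   T   F   F   F
  2   T   T   T   T   F   F
  3   T   T   T   T   T   T
  4   T   T   T   T   T   T

6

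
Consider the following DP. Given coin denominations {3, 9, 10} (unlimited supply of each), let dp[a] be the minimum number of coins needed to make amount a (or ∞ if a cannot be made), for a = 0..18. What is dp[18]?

 a  0  1  2  3  4  5  6  7  8  9 10 11 12 13 14 15 16 17 18
dp  0  -  -  1  -  -  2  -  -  1  1  -  2  2  -  3  3  -  2
(- denotes ∞ / unreachable)

2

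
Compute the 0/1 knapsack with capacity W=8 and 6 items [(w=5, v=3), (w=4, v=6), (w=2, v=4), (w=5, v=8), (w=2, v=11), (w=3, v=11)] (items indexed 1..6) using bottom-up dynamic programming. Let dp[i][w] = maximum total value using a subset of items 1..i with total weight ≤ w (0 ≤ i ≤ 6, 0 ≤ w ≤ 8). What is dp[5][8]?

i\w   0   1   2   3   4   5   6   7   8
  0   0   0   0   0   0   0   0   0   0
  1   0   0   0   0   0   3   3   3   3
  2   0   0   0   0   6   6   6   6   6
  3   0   0   4   4   6   6  10  10  10
  4   0   0   4   4   6   8  10  12  12
  5   0   0  11  11  15  15  17  19  21
  6   0   0  11  11  15  22  22  26  26

21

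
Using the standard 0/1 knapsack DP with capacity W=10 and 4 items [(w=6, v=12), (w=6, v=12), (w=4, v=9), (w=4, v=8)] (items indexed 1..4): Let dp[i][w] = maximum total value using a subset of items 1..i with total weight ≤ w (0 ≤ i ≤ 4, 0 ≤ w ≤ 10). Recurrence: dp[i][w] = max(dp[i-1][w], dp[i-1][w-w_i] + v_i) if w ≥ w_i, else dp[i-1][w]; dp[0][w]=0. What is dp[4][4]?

9

i\w   0   1   2   3   4   5   6   7   8   9  10
  0   0   0   0   0   0   0   0   0   0   0   0
  1   0   0   0   0   0   0  12  12  12  12  12
  2   0   0   0   0   0   0  12  12  12  12  12
  3   0   0   0   0   9   9  12  12  12  12  21
  4   0   0   0   0   9   9  12  12  17  17  21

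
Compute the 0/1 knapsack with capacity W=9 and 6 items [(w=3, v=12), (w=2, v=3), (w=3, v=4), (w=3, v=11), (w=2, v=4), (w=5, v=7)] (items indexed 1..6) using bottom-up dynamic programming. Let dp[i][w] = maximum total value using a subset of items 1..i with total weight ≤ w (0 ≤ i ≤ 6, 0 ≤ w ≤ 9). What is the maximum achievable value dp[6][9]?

27

i\w   0   1   2   3   4   5   6   7   8   9
  0   0   0   0   0   0   0   0   0   0   0
  1   0   0   0  12  12  12  12  12  12  12
  2   0   0   3  12  12  15  15  15  15  15
  3   0   0   3  12  12  15  16  16  19  19
  4   0   0   3  12  12  15  23  23  26  27
  5   0   0   4  12  12  16  23  23  27  27
  6   0   0   4  12  12  16  23  23  27  27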